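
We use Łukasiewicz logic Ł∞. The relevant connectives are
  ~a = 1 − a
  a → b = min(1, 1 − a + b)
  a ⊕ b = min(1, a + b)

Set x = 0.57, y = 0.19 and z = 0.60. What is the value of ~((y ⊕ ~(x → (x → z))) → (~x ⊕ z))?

0.00

x → z = min(1, 1 − 0.57 + 0.60) = min(1, 1.03) = 1.00
x → (x → z) = min(1, 1 − 0.57 + 1.00) = min(1, 1.43) = 1.00
~(x → (x → z)) = 1 − 1.00 = 0.00
y ⊕ ~(x → (x → z)) = min(1, 0.19 + 0.00) = min(1, 0.19) = 0.19
~x = 1 − 0.57 = 0.43
~x ⊕ z = min(1, 0.43 + 0.60) = min(1, 1.03) = 1.00
(y ⊕ ~(x → (x → z))) → (~x ⊕ z) = min(1, 1 − 0.19 + 1.00) = min(1, 1.81) = 1.00
~((y ⊕ ~(x → (x → z))) → (~x ⊕ z)) = 1 − 1.00 = 0.00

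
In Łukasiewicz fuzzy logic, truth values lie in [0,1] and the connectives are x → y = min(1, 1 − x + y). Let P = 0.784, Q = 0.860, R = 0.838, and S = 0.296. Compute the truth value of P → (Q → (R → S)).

0.814

R → S = min(1, 1 − 0.838 + 0.296) = min(1, 0.458) = 0.458
Q → (R → S) = min(1, 1 − 0.860 + 0.458) = min(1, 0.598) = 0.598
P → (Q → (R → S)) = min(1, 1 − 0.784 + 0.598) = min(1, 0.814) = 0.814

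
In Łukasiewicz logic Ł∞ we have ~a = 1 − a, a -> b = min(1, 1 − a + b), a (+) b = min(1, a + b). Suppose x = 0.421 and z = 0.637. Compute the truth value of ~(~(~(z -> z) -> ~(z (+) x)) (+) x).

0.579

z -> z = min(1, 1 − 0.637 + 0.637) = min(1, 1.000) = 1.000
~(z -> z) = 1 − 1.000 = 0.000
z (+) x = min(1, 0.637 + 0.421) = min(1, 1.058) = 1.000
~(z (+) x) = 1 − 1.000 = 0.000
~(z -> z) -> ~(z (+) x) = min(1, 1 − 0.000 + 0.000) = min(1, 1.000) = 1.000
~(~(z -> z) -> ~(z (+) x)) = 1 − 1.000 = 0.000
~(~(z -> z) -> ~(z (+) x)) (+) x = min(1, 0.000 + 0.421) = min(1, 0.421) = 0.421
~(~(~(z -> z) -> ~(z (+) x)) (+) x) = 1 − 0.421 = 0.579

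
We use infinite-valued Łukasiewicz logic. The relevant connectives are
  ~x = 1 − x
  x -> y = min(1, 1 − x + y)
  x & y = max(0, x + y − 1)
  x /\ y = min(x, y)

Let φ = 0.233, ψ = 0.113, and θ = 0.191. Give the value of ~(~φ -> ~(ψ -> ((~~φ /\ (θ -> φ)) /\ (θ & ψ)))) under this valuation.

0.654

~φ = 1 − 0.233 = 0.767
~~φ = 1 − 0.767 = 0.233
θ -> φ = min(1, 1 − 0.191 + 0.233) = min(1, 1.042) = 1.000
~~φ /\ (θ -> φ) = min(0.233, 1.000) = 0.233
θ & ψ = max(0, 0.191 + 0.113 − 1) = max(0, -0.696) = 0.000
(~~φ /\ (θ -> φ)) /\ (θ & ψ) = min(0.233, 0.000) = 0.000
ψ -> ((~~φ /\ (θ -> φ)) /\ (θ & ψ)) = min(1, 1 − 0.113 + 0.000) = min(1, 0.887) = 0.887
~(ψ -> ((~~φ /\ (θ -> φ)) /\ (θ & ψ))) = 1 − 0.887 = 0.113
~φ -> ~(ψ -> ((~~φ /\ (θ -> φ)) /\ (θ & ψ))) = min(1, 1 − 0.767 + 0.113) = min(1, 0.346) = 0.346
~(~φ -> ~(ψ -> ((~~φ /\ (θ -> φ)) /\ (θ & ψ)))) = 1 − 0.346 = 0.654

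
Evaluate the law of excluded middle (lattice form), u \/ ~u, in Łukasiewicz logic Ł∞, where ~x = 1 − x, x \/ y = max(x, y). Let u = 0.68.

~u = 1 − 0.68 = 0.32
u \/ ~u = max(0.68, 0.32) = 0.68
(The value 0.68 < 1 shows this instance is not satisfied; not a Ł∞-tautology — its value is max(a, 1−a).)

0.68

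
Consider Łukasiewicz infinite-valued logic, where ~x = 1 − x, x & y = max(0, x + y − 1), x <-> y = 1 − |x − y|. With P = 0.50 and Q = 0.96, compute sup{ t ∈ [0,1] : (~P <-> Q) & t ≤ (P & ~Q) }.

~P = 1 − 0.50 = 0.50
~P <-> Q = 1 − |0.50 − 0.96| = 1 − 0.46 = 0.54
So the left factor is ~P <-> Q = 0.54.
~Q = 1 − 0.96 = 0.04
P & ~Q = max(0, 0.50 + 0.04 − 1) = max(0, -0.46) = 0.00
So the right-hand bound is P & ~Q = 0.00.
The residuum of the Łukasiewicz t-norm gives the supremum: min(1, 1 − 0.54 + 0.00).
1 − 0.54 + 0.00 = 0.46, so t = min(1, 0.46) = 0.46.
Check: 0.54 & 0.46 = max(0, 0.00) = 0.00 ≤ 0.00.

0.46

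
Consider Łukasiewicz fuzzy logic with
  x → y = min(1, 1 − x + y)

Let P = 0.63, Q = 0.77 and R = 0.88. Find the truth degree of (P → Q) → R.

P → Q = min(1, 1 − 0.63 + 0.77) = min(1, 1.14) = 1.00
(P → Q) → R = min(1, 1 − 1.00 + 0.88) = min(1, 0.88) = 0.88

0.88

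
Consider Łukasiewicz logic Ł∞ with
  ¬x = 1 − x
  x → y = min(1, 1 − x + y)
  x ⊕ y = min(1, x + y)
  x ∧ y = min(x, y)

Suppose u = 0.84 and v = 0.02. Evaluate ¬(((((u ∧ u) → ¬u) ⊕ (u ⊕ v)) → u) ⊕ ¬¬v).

u ∧ u = min(0.84, 0.84) = 0.84
¬u = 1 − 0.84 = 0.16
(u ∧ u) → ¬u = min(1, 1 − 0.84 + 0.16) = min(1, 0.32) = 0.32
u ⊕ v = min(1, 0.84 + 0.02) = min(1, 0.86) = 0.86
((u ∧ u) → ¬u) ⊕ (u ⊕ v) = min(1, 0.32 + 0.86) = min(1, 1.18) = 1.00
(((u ∧ u) → ¬u) ⊕ (u ⊕ v)) → u = min(1, 1 − 1.00 + 0.84) = min(1, 0.84) = 0.84
¬v = 1 − 0.02 = 0.98
¬¬v = 1 − 0.98 = 0.02
((((u ∧ u) → ¬u) ⊕ (u ⊕ v)) → u) ⊕ ¬¬v = min(1, 0.84 + 0.02) = min(1, 0.86) = 0.86
¬(((((u ∧ u) → ¬u) ⊕ (u ⊕ v)) → u) ⊕ ¬¬v) = 1 − 0.86 = 0.14

0.14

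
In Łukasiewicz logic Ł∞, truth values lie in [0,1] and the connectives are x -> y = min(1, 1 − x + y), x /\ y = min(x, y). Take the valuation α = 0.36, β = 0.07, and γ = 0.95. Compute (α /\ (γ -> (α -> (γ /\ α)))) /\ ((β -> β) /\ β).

0.07

γ /\ α = min(0.95, 0.36) = 0.36
α -> (γ /\ α) = min(1, 1 − 0.36 + 0.36) = min(1, 1.00) = 1.00
γ -> (α -> (γ /\ α)) = min(1, 1 − 0.95 + 1.00) = min(1, 1.05) = 1.00
α /\ (γ -> (α -> (γ /\ α))) = min(0.36, 1.00) = 0.36
β -> β = min(1, 1 − 0.07 + 0.07) = min(1, 1.00) = 1.00
(β -> β) /\ β = min(1.00, 0.07) = 0.07
(α /\ (γ -> (α -> (γ /\ α)))) /\ ((β -> β) /\ β) = min(0.36, 0.07) = 0.07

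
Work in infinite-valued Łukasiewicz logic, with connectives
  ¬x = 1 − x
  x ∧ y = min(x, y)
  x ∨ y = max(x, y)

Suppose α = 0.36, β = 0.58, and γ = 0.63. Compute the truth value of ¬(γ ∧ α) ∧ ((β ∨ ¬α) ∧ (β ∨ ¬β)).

γ ∧ α = min(0.63, 0.36) = 0.36
¬(γ ∧ α) = 1 − 0.36 = 0.64
¬α = 1 − 0.36 = 0.64
β ∨ ¬α = max(0.58, 0.64) = 0.64
¬β = 1 − 0.58 = 0.42
β ∨ ¬β = max(0.58, 0.42) = 0.58
(β ∨ ¬α) ∧ (β ∨ ¬β) = min(0.64, 0.58) = 0.58
¬(γ ∧ α) ∧ ((β ∨ ¬α) ∧ (β ∨ ¬β)) = min(0.64, 0.58) = 0.58

0.58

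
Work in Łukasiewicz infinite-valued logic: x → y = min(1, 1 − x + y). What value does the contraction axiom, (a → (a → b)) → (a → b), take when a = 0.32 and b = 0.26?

a → b = min(1, 1 − 0.32 + 0.26) = min(1, 0.94) = 0.94
a → (a → b) = min(1, 1 − 0.32 + 0.94) = min(1, 1.62) = 1.00
(a → (a → b)) → (a → b) = min(1, 1 − 1.00 + 0.94) = min(1, 0.94) = 0.94
(The value 0.94 < 1 shows this instance is not satisfied; fails in Ł∞ (the t-norm is not idempotent).)

0.94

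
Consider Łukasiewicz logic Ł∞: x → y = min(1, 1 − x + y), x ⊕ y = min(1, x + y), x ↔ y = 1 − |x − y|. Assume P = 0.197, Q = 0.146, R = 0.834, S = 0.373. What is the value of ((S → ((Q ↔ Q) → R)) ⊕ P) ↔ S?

Q ↔ Q = 1 − |0.146 − 0.146| = 1 − 0.000 = 1.000
(Q ↔ Q) → R = min(1, 1 − 1.000 + 0.834) = min(1, 0.834) = 0.834
S → ((Q ↔ Q) → R) = min(1, 1 − 0.373 + 0.834) = min(1, 1.461) = 1.000
(S → ((Q ↔ Q) → R)) ⊕ P = min(1, 1.000 + 0.197) = min(1, 1.197) = 1.000
((S → ((Q ↔ Q) → R)) ⊕ P) ↔ S = 1 − |1.000 − 0.373| = 1 − 0.627 = 0.373

0.373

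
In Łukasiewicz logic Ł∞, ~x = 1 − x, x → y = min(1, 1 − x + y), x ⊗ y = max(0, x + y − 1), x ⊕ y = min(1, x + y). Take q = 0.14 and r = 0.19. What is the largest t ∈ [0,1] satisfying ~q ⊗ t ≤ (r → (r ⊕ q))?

1.00

~q = 1 − 0.14 = 0.86
So the left factor is ~q = 0.86.
r ⊕ q = min(1, 0.19 + 0.14) = min(1, 0.33) = 0.33
r → (r ⊕ q) = min(1, 1 − 0.19 + 0.33) = min(1, 1.14) = 1.00
So the right-hand bound is r → (r ⊕ q) = 1.00.
The residuum of the Łukasiewicz t-norm gives the supremum: min(1, 1 − 0.86 + 1.00).
1 − 0.86 + 1.00 = 1.14, so t = min(1, 1.14) = 1.00.
Check: 0.86 ⊗ 1.00 = max(0, 0.86) = 0.86 ≤ 1.00.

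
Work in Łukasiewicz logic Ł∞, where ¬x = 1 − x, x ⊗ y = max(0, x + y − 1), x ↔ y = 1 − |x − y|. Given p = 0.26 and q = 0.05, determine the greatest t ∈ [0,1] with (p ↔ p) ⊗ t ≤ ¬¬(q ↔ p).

p ↔ p = 1 − |0.26 − 0.26| = 1 − 0.00 = 1.00
So the left factor is p ↔ p = 1.00.
q ↔ p = 1 − |0.05 − 0.26| = 1 − 0.21 = 0.79
¬(q ↔ p) = 1 − 0.79 = 0.21
¬¬(q ↔ p) = 1 − 0.21 = 0.79
So the right-hand bound is ¬¬(q ↔ p) = 0.79.
The residuum of the Łukasiewicz t-norm gives the supremum: min(1, 1 − 1.00 + 0.79).
1 − 1.00 + 0.79 = 0.79, so t = min(1, 0.79) = 0.79.
Check: 1.00 ⊗ 0.79 = max(0, 0.79) = 0.79 ≤ 0.79.

0.79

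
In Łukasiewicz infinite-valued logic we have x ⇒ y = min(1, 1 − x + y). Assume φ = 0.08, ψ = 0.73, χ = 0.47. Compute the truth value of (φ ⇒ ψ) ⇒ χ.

φ ⇒ ψ = min(1, 1 − 0.08 + 0.73) = min(1, 1.65) = 1.00
(φ ⇒ ψ) ⇒ χ = min(1, 1 − 1.00 + 0.47) = min(1, 0.47) = 0.47

0.47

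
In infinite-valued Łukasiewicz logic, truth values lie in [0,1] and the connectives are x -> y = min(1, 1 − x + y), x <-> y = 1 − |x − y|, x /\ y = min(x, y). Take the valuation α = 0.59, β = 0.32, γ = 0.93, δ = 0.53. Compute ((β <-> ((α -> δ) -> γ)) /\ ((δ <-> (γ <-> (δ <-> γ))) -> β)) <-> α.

α -> δ = min(1, 1 − 0.59 + 0.53) = min(1, 0.94) = 0.94
(α -> δ) -> γ = min(1, 1 − 0.94 + 0.93) = min(1, 0.99) = 0.99
β <-> ((α -> δ) -> γ) = 1 − |0.32 − 0.99| = 1 − 0.67 = 0.33
δ <-> γ = 1 − |0.53 − 0.93| = 1 − 0.40 = 0.60
γ <-> (δ <-> γ) = 1 − |0.93 − 0.60| = 1 − 0.33 = 0.67
δ <-> (γ <-> (δ <-> γ)) = 1 − |0.53 − 0.67| = 1 − 0.14 = 0.86
(δ <-> (γ <-> (δ <-> γ))) -> β = min(1, 1 − 0.86 + 0.32) = min(1, 0.46) = 0.46
(β <-> ((α -> δ) -> γ)) /\ ((δ <-> (γ <-> (δ <-> γ))) -> β) = min(0.33, 0.46) = 0.33
((β <-> ((α -> δ) -> γ)) /\ ((δ <-> (γ <-> (δ <-> γ))) -> β)) <-> α = 1 − |0.33 − 0.59| = 1 − 0.26 = 0.74

0.74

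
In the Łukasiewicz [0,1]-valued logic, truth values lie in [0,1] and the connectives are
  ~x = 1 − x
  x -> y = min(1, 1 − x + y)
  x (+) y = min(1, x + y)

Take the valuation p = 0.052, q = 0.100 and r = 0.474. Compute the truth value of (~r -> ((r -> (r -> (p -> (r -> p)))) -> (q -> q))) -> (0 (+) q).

~r = 1 − 0.474 = 0.526
r -> p = min(1, 1 − 0.474 + 0.052) = min(1, 0.578) = 0.578
p -> (r -> p) = min(1, 1 − 0.052 + 0.578) = min(1, 1.526) = 1.000
r -> (p -> (r -> p)) = min(1, 1 − 0.474 + 1.000) = min(1, 1.526) = 1.000
r -> (r -> (p -> (r -> p))) = min(1, 1 − 0.474 + 1.000) = min(1, 1.526) = 1.000
q -> q = min(1, 1 − 0.100 + 0.100) = min(1, 1.000) = 1.000
(r -> (r -> (p -> (r -> p)))) -> (q -> q) = min(1, 1 − 1.000 + 1.000) = min(1, 1.000) = 1.000
~r -> ((r -> (r -> (p -> (r -> p)))) -> (q -> q)) = min(1, 1 − 0.526 + 1.000) = min(1, 1.474) = 1.000
0 (+) q = min(1, 0.000 + 0.100) = min(1, 0.100) = 0.100
(~r -> ((r -> (r -> (p -> (r -> p)))) -> (q -> q))) -> (0 (+) q) = min(1, 1 − 1.000 + 0.100) = min(1, 0.100) = 0.100

0.100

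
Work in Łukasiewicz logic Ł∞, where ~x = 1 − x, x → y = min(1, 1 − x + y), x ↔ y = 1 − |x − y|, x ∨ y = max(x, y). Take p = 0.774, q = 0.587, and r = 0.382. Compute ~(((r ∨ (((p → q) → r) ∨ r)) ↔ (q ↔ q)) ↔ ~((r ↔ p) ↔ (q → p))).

p → q = min(1, 1 − 0.774 + 0.587) = min(1, 0.813) = 0.813
(p → q) → r = min(1, 1 − 0.813 + 0.382) = min(1, 0.569) = 0.569
((p → q) → r) ∨ r = max(0.569, 0.382) = 0.569
r ∨ (((p → q) → r) ∨ r) = max(0.382, 0.569) = 0.569
q ↔ q = 1 − |0.587 − 0.587| = 1 − 0.000 = 1.000
(r ∨ (((p → q) → r) ∨ r)) ↔ (q ↔ q) = 1 − |0.569 − 1.000| = 1 − 0.431 = 0.569
r ↔ p = 1 − |0.382 − 0.774| = 1 − 0.392 = 0.608
q → p = min(1, 1 − 0.587 + 0.774) = min(1, 1.187) = 1.000
(r ↔ p) ↔ (q → p) = 1 − |0.608 − 1.000| = 1 − 0.392 = 0.608
~((r ↔ p) ↔ (q → p)) = 1 − 0.608 = 0.392
((r ∨ (((p → q) → r) ∨ r)) ↔ (q ↔ q)) ↔ ~((r ↔ p) ↔ (q → p)) = 1 − |0.569 − 0.392| = 1 − 0.177 = 0.823
~(((r ∨ (((p → q) → r) ∨ r)) ↔ (q ↔ q)) ↔ ~((r ↔ p) ↔ (q → p))) = 1 − 0.823 = 0.177

0.177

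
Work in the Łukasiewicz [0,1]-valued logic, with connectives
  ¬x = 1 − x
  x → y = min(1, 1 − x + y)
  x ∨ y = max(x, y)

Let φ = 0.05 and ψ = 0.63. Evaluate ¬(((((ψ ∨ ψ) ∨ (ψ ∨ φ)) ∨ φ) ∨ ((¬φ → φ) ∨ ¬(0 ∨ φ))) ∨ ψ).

0.05

ψ ∨ ψ = max(0.63, 0.63) = 0.63
ψ ∨ φ = max(0.63, 0.05) = 0.63
(ψ ∨ ψ) ∨ (ψ ∨ φ) = max(0.63, 0.63) = 0.63
((ψ ∨ ψ) ∨ (ψ ∨ φ)) ∨ φ = max(0.63, 0.05) = 0.63
¬φ = 1 − 0.05 = 0.95
¬φ → φ = min(1, 1 − 0.95 + 0.05) = min(1, 0.10) = 0.10
0 ∨ φ = max(0.00, 0.05) = 0.05
¬(0 ∨ φ) = 1 − 0.05 = 0.95
(¬φ → φ) ∨ ¬(0 ∨ φ) = max(0.10, 0.95) = 0.95
(((ψ ∨ ψ) ∨ (ψ ∨ φ)) ∨ φ) ∨ ((¬φ → φ) ∨ ¬(0 ∨ φ)) = max(0.63, 0.95) = 0.95
((((ψ ∨ ψ) ∨ (ψ ∨ φ)) ∨ φ) ∨ ((¬φ → φ) ∨ ¬(0 ∨ φ))) ∨ ψ = max(0.95, 0.63) = 0.95
¬(((((ψ ∨ ψ) ∨ (ψ ∨ φ)) ∨ φ) ∨ ((¬φ → φ) ∨ ¬(0 ∨ φ))) ∨ ψ) = 1 − 0.95 = 0.05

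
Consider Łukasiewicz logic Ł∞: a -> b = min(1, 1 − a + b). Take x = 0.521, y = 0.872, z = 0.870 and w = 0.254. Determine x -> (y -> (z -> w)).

0.991

z -> w = min(1, 1 − 0.870 + 0.254) = min(1, 0.384) = 0.384
y -> (z -> w) = min(1, 1 − 0.872 + 0.384) = min(1, 0.512) = 0.512
x -> (y -> (z -> w)) = min(1, 1 − 0.521 + 0.512) = min(1, 0.991) = 0.991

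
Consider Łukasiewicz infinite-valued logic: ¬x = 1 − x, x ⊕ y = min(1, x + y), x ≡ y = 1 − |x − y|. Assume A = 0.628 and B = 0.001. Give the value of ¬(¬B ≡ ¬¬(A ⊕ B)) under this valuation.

0.370

¬B = 1 − 0.001 = 0.999
A ⊕ B = min(1, 0.628 + 0.001) = min(1, 0.629) = 0.629
¬(A ⊕ B) = 1 − 0.629 = 0.371
¬¬(A ⊕ B) = 1 − 0.371 = 0.629
¬B ≡ ¬¬(A ⊕ B) = 1 − |0.999 − 0.629| = 1 − 0.370 = 0.630
¬(¬B ≡ ¬¬(A ⊕ B)) = 1 − 0.630 = 0.370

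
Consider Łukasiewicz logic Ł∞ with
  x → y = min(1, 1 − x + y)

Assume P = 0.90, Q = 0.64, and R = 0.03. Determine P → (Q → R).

0.49

Q → R = min(1, 1 − 0.64 + 0.03) = min(1, 0.39) = 0.39
P → (Q → R) = min(1, 1 − 0.90 + 0.39) = min(1, 0.49) = 0.49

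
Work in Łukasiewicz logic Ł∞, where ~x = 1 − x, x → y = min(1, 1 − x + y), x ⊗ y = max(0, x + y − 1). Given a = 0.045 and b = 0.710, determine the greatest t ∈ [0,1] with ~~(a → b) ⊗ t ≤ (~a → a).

0.090

a → b = min(1, 1 − 0.045 + 0.710) = min(1, 1.665) = 1.000
~(a → b) = 1 − 1.000 = 0.000
~~(a → b) = 1 − 0.000 = 1.000
So the left factor is ~~(a → b) = 1.000.
~a = 1 − 0.045 = 0.955
~a → a = min(1, 1 − 0.955 + 0.045) = min(1, 0.090) = 0.090
So the right-hand bound is ~a → a = 0.090.
The residuum of the Łukasiewicz t-norm gives the supremum: min(1, 1 − 1.000 + 0.090).
1 − 1.000 + 0.090 = 0.090, so t = min(1, 0.090) = 0.090.
Check: 1.000 ⊗ 0.090 = max(0, 0.090) = 0.090 ≤ 0.090.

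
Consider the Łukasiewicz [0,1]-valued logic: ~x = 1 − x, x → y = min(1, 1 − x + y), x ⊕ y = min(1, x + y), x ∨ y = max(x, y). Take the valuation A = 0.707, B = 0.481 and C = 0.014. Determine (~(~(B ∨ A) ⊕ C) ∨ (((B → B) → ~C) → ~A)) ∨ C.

0.693

B ∨ A = max(0.481, 0.707) = 0.707
~(B ∨ A) = 1 − 0.707 = 0.293
~(B ∨ A) ⊕ C = min(1, 0.293 + 0.014) = min(1, 0.307) = 0.307
~(~(B ∨ A) ⊕ C) = 1 − 0.307 = 0.693
B → B = min(1, 1 − 0.481 + 0.481) = min(1, 1.000) = 1.000
~C = 1 − 0.014 = 0.986
(B → B) → ~C = min(1, 1 − 1.000 + 0.986) = min(1, 0.986) = 0.986
~A = 1 − 0.707 = 0.293
((B → B) → ~C) → ~A = min(1, 1 − 0.986 + 0.293) = min(1, 0.307) = 0.307
~(~(B ∨ A) ⊕ C) ∨ (((B → B) → ~C) → ~A) = max(0.693, 0.307) = 0.693
(~(~(B ∨ A) ⊕ C) ∨ (((B → B) → ~C) → ~A)) ∨ C = max(0.693, 0.014) = 0.693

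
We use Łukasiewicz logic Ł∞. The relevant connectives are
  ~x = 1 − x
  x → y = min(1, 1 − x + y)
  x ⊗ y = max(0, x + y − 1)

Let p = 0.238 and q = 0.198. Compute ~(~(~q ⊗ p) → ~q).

~q = 1 − 0.198 = 0.802
~q ⊗ p = max(0, 0.802 + 0.238 − 1) = max(0, 0.040) = 0.040
~(~q ⊗ p) = 1 − 0.040 = 0.960
~(~q ⊗ p) → ~q = min(1, 1 − 0.960 + 0.802) = min(1, 0.842) = 0.842
~(~(~q ⊗ p) → ~q) = 1 − 0.842 = 0.158

0.158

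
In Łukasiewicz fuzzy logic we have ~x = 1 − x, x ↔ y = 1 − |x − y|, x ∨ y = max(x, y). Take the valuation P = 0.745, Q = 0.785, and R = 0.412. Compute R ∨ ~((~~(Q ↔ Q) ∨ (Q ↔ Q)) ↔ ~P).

0.745

Q ↔ Q = 1 − |0.785 − 0.785| = 1 − 0.000 = 1.000
~(Q ↔ Q) = 1 − 1.000 = 0.000
~~(Q ↔ Q) = 1 − 0.000 = 1.000
~~(Q ↔ Q) ∨ (Q ↔ Q) = max(1.000, 1.000) = 1.000
~P = 1 − 0.745 = 0.255
(~~(Q ↔ Q) ∨ (Q ↔ Q)) ↔ ~P = 1 − |1.000 − 0.255| = 1 − 0.745 = 0.255
~((~~(Q ↔ Q) ∨ (Q ↔ Q)) ↔ ~P) = 1 − 0.255 = 0.745
R ∨ ~((~~(Q ↔ Q) ∨ (Q ↔ Q)) ↔ ~P) = max(0.412, 0.745) = 0.745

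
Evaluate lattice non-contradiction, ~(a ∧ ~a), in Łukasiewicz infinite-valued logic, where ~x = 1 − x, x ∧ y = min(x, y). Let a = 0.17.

0.83

~a = 1 − 0.17 = 0.83
a ∧ ~a = min(0.17, 0.83) = 0.17
~(a ∧ ~a) = 1 − 0.17 = 0.83
(The value 0.83 < 1 shows this instance is not satisfied; not a Ł∞-tautology — its value is 1 − min(a, 1−a).)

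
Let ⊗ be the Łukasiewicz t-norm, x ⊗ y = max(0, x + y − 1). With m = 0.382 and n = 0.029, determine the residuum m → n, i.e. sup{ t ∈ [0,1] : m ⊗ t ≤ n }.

0.647

The residuum of the Łukasiewicz t-norm gives the supremum: min(1, 1 − 0.382 + 0.029).
1 − 0.382 + 0.029 = 0.647, so t = min(1, 0.647) = 0.647.
Check: 0.382 ⊗ 0.647 = max(0, 0.029) = 0.029 ≤ 0.029.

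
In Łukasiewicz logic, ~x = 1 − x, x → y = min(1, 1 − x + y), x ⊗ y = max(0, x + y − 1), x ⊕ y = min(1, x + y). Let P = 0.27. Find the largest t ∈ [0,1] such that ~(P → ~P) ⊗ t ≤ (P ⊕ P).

1.00

~P = 1 − 0.27 = 0.73
P → ~P = min(1, 1 − 0.27 + 0.73) = min(1, 1.46) = 1.00
~(P → ~P) = 1 − 1.00 = 0.00
So the left factor is ~(P → ~P) = 0.00.
P ⊕ P = min(1, 0.27 + 0.27) = min(1, 0.54) = 0.54
So the right-hand bound is P ⊕ P = 0.54.
The residuum of the Łukasiewicz t-norm gives the supremum: min(1, 1 − 0.00 + 0.54).
1 − 0.00 + 0.54 = 1.54, so t = min(1, 1.54) = 1.00.
Check: 0.00 ⊗ 1.00 = max(0, 0.00) = 0.00 ≤ 0.54.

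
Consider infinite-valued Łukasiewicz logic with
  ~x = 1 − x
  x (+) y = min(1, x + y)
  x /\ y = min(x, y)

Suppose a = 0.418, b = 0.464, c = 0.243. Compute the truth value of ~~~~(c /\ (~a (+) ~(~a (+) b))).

0.243

~a = 1 − 0.418 = 0.582
~a (+) b = min(1, 0.582 + 0.464) = min(1, 1.046) = 1.000
~(~a (+) b) = 1 − 1.000 = 0.000
~a (+) ~(~a (+) b) = min(1, 0.582 + 0.000) = min(1, 0.582) = 0.582
c /\ (~a (+) ~(~a (+) b)) = min(0.243, 0.582) = 0.243
~(c /\ (~a (+) ~(~a (+) b))) = 1 − 0.243 = 0.757
~~(c /\ (~a (+) ~(~a (+) b))) = 1 − 0.757 = 0.243
~~~(c /\ (~a (+) ~(~a (+) b))) = 1 − 0.243 = 0.757
~~~~(c /\ (~a (+) ~(~a (+) b))) = 1 − 0.757 = 0.243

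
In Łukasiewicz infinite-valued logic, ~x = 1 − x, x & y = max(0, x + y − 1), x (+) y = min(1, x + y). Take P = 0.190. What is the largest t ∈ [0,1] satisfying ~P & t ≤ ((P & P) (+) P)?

0.380

~P = 1 − 0.190 = 0.810
So the left factor is ~P = 0.810.
P & P = max(0, 0.190 + 0.190 − 1) = max(0, -0.620) = 0.000
(P & P) (+) P = min(1, 0.000 + 0.190) = min(1, 0.190) = 0.190
So the right-hand bound is (P & P) (+) P = 0.190.
The residuum of the Łukasiewicz t-norm gives the supremum: min(1, 1 − 0.810 + 0.190).
1 − 0.810 + 0.190 = 0.380, so t = min(1, 0.380) = 0.380.
Check: 0.810 & 0.380 = max(0, 0.190) = 0.190 ≤ 0.190.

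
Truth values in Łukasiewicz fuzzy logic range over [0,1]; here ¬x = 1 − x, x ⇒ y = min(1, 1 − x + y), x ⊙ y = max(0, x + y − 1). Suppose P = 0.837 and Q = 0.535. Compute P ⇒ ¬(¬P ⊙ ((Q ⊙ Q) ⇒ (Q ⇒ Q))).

¬P = 1 − 0.837 = 0.163
Q ⊙ Q = max(0, 0.535 + 0.535 − 1) = max(0, 0.070) = 0.070
Q ⇒ Q = min(1, 1 − 0.535 + 0.535) = min(1, 1.000) = 1.000
(Q ⊙ Q) ⇒ (Q ⇒ Q) = min(1, 1 − 0.070 + 1.000) = min(1, 1.930) = 1.000
¬P ⊙ ((Q ⊙ Q) ⇒ (Q ⇒ Q)) = max(0, 0.163 + 1.000 − 1) = max(0, 0.163) = 0.163
¬(¬P ⊙ ((Q ⊙ Q) ⇒ (Q ⇒ Q))) = 1 − 0.163 = 0.837
P ⇒ ¬(¬P ⊙ ((Q ⊙ Q) ⇒ (Q ⇒ Q))) = min(1, 1 − 0.837 + 0.837) = min(1, 1.000) = 1.000

1.000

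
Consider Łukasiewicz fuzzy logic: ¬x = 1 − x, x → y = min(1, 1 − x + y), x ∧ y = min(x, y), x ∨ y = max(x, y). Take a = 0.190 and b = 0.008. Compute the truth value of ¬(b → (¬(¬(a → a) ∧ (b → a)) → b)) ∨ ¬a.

a → a = min(1, 1 − 0.190 + 0.190) = min(1, 1.000) = 1.000
¬(a → a) = 1 − 1.000 = 0.000
b → a = min(1, 1 − 0.008 + 0.190) = min(1, 1.182) = 1.000
¬(a → a) ∧ (b → a) = min(0.000, 1.000) = 0.000
¬(¬(a → a) ∧ (b → a)) = 1 − 0.000 = 1.000
¬(¬(a → a) ∧ (b → a)) → b = min(1, 1 − 1.000 + 0.008) = min(1, 0.008) = 0.008
b → (¬(¬(a → a) ∧ (b → a)) → b) = min(1, 1 − 0.008 + 0.008) = min(1, 1.000) = 1.000
¬(b → (¬(¬(a → a) ∧ (b → a)) → b)) = 1 − 1.000 = 0.000
¬a = 1 − 0.190 = 0.810
¬(b → (¬(¬(a → a) ∧ (b → a)) → b)) ∨ ¬a = max(0.000, 0.810) = 0.810

0.810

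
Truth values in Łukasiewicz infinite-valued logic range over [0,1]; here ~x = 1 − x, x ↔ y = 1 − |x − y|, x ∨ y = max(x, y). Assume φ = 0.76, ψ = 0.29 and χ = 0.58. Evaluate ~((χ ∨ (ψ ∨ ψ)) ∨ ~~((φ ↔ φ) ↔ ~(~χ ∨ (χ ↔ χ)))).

0.42

ψ ∨ ψ = max(0.29, 0.29) = 0.29
χ ∨ (ψ ∨ ψ) = max(0.58, 0.29) = 0.58
φ ↔ φ = 1 − |0.76 − 0.76| = 1 − 0.00 = 1.00
~χ = 1 − 0.58 = 0.42
χ ↔ χ = 1 − |0.58 − 0.58| = 1 − 0.00 = 1.00
~χ ∨ (χ ↔ χ) = max(0.42, 1.00) = 1.00
~(~χ ∨ (χ ↔ χ)) = 1 − 1.00 = 0.00
(φ ↔ φ) ↔ ~(~χ ∨ (χ ↔ χ)) = 1 − |1.00 − 0.00| = 1 − 1.00 = 0.00
~((φ ↔ φ) ↔ ~(~χ ∨ (χ ↔ χ))) = 1 − 0.00 = 1.00
~~((φ ↔ φ) ↔ ~(~χ ∨ (χ ↔ χ))) = 1 − 1.00 = 0.00
(χ ∨ (ψ ∨ ψ)) ∨ ~~((φ ↔ φ) ↔ ~(~χ ∨ (χ ↔ χ))) = max(0.58, 0.00) = 0.58
~((χ ∨ (ψ ∨ ψ)) ∨ ~~((φ ↔ φ) ↔ ~(~χ ∨ (χ ↔ χ)))) = 1 − 0.58 = 0.42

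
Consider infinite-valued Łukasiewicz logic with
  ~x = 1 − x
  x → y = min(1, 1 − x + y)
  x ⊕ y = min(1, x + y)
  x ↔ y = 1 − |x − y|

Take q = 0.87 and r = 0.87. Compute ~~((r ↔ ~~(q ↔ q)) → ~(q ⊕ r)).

0.13

q ↔ q = 1 − |0.87 − 0.87| = 1 − 0.00 = 1.00
~(q ↔ q) = 1 − 1.00 = 0.00
~~(q ↔ q) = 1 − 0.00 = 1.00
r ↔ ~~(q ↔ q) = 1 − |0.87 − 1.00| = 1 − 0.13 = 0.87
q ⊕ r = min(1, 0.87 + 0.87) = min(1, 1.74) = 1.00
~(q ⊕ r) = 1 − 1.00 = 0.00
(r ↔ ~~(q ↔ q)) → ~(q ⊕ r) = min(1, 1 − 0.87 + 0.00) = min(1, 0.13) = 0.13
~((r ↔ ~~(q ↔ q)) → ~(q ⊕ r)) = 1 − 0.13 = 0.87
~~((r ↔ ~~(q ↔ q)) → ~(q ⊕ r)) = 1 − 0.87 = 0.13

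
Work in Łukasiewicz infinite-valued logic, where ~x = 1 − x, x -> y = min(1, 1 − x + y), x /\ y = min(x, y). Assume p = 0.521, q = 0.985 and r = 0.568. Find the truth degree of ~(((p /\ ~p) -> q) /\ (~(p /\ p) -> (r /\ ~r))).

~p = 1 − 0.521 = 0.479
p /\ ~p = min(0.521, 0.479) = 0.479
(p /\ ~p) -> q = min(1, 1 − 0.479 + 0.985) = min(1, 1.506) = 1.000
p /\ p = min(0.521, 0.521) = 0.521
~(p /\ p) = 1 − 0.521 = 0.479
~r = 1 − 0.568 = 0.432
r /\ ~r = min(0.568, 0.432) = 0.432
~(p /\ p) -> (r /\ ~r) = min(1, 1 − 0.479 + 0.432) = min(1, 0.953) = 0.953
((p /\ ~p) -> q) /\ (~(p /\ p) -> (r /\ ~r)) = min(1.000, 0.953) = 0.953
~(((p /\ ~p) -> q) /\ (~(p /\ p) -> (r /\ ~r))) = 1 − 0.953 = 0.047

0.047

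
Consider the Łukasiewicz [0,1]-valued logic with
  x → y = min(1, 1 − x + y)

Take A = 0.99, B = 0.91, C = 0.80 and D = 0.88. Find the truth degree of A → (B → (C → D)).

1.00

C → D = min(1, 1 − 0.80 + 0.88) = min(1, 1.08) = 1.00
B → (C → D) = min(1, 1 − 0.91 + 1.00) = min(1, 1.09) = 1.00
A → (B → (C → D)) = min(1, 1 − 0.99 + 1.00) = min(1, 1.01) = 1.00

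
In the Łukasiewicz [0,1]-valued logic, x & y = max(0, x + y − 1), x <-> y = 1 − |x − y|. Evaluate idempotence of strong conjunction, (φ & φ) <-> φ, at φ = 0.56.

0.56

φ & φ = max(0, 0.56 + 0.56 − 1) = max(0, 0.12) = 0.12
(φ & φ) <-> φ = 1 − |0.12 − 0.56| = 1 − 0.44 = 0.56
(The value 0.56 < 1 shows this instance is not satisfied; fails in Ł∞ since a ⊗ a = max(0, 2a−1) ≠ a in general.)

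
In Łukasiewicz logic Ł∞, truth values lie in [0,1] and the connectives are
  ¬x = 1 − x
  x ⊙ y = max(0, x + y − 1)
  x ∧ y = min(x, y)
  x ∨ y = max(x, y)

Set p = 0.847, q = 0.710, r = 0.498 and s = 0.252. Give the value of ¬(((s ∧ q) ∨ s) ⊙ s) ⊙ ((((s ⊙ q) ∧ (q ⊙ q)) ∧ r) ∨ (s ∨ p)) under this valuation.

s ∧ q = min(0.252, 0.710) = 0.252
(s ∧ q) ∨ s = max(0.252, 0.252) = 0.252
((s ∧ q) ∨ s) ⊙ s = max(0, 0.252 + 0.252 − 1) = max(0, -0.496) = 0.000
¬(((s ∧ q) ∨ s) ⊙ s) = 1 − 0.000 = 1.000
s ⊙ q = max(0, 0.252 + 0.710 − 1) = max(0, -0.038) = 0.000
q ⊙ q = max(0, 0.710 + 0.710 − 1) = max(0, 0.420) = 0.420
(s ⊙ q) ∧ (q ⊙ q) = min(0.000, 0.420) = 0.000
((s ⊙ q) ∧ (q ⊙ q)) ∧ r = min(0.000, 0.498) = 0.000
s ∨ p = max(0.252, 0.847) = 0.847
(((s ⊙ q) ∧ (q ⊙ q)) ∧ r) ∨ (s ∨ p) = max(0.000, 0.847) = 0.847
¬(((s ∧ q) ∨ s) ⊙ s) ⊙ ((((s ⊙ q) ∧ (q ⊙ q)) ∧ r) ∨ (s ∨ p)) = max(0, 1.000 + 0.847 − 1) = max(0, 0.847) = 0.847

0.847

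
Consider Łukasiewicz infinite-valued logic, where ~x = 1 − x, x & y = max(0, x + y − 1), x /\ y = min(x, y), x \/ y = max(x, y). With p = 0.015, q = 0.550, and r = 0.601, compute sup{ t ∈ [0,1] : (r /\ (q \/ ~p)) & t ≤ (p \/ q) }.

0.949

~p = 1 − 0.015 = 0.985
q \/ ~p = max(0.550, 0.985) = 0.985
r /\ (q \/ ~p) = min(0.601, 0.985) = 0.601
So the left factor is r /\ (q \/ ~p) = 0.601.
p \/ q = max(0.015, 0.550) = 0.550
So the right-hand bound is p \/ q = 0.550.
The residuum of the Łukasiewicz t-norm gives the supremum: min(1, 1 − 0.601 + 0.550).
1 − 0.601 + 0.550 = 0.949, so t = min(1, 0.949) = 0.949.
Check: 0.601 & 0.949 = max(0, 0.550) = 0.550 ≤ 0.550.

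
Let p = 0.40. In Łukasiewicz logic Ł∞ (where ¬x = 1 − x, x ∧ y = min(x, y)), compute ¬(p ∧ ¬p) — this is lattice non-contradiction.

¬p = 1 − 0.40 = 0.60
p ∧ ¬p = min(0.40, 0.60) = 0.40
¬(p ∧ ¬p) = 1 − 0.40 = 0.60
(The value 0.60 < 1 shows this instance is not satisfied; not a Ł∞-tautology — its value is 1 − min(a, 1−a).)

0.60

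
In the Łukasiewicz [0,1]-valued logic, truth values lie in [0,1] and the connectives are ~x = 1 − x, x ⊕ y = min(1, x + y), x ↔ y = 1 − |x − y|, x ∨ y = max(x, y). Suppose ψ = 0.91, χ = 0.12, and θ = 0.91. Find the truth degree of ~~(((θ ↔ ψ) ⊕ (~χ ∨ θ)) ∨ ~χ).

θ ↔ ψ = 1 − |0.91 − 0.91| = 1 − 0.00 = 1.00
~χ = 1 − 0.12 = 0.88
~χ ∨ θ = max(0.88, 0.91) = 0.91
(θ ↔ ψ) ⊕ (~χ ∨ θ) = min(1, 1.00 + 0.91) = min(1, 1.91) = 1.00
((θ ↔ ψ) ⊕ (~χ ∨ θ)) ∨ ~χ = max(1.00, 0.88) = 1.00
~(((θ ↔ ψ) ⊕ (~χ ∨ θ)) ∨ ~χ) = 1 − 1.00 = 0.00
~~(((θ ↔ ψ) ⊕ (~χ ∨ θ)) ∨ ~χ) = 1 − 0.00 = 1.00

1.00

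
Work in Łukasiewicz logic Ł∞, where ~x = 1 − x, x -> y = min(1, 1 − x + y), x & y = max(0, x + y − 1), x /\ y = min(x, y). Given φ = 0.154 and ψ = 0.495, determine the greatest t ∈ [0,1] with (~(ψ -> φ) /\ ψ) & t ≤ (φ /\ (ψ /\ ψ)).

0.813

ψ -> φ = min(1, 1 − 0.495 + 0.154) = min(1, 0.659) = 0.659
~(ψ -> φ) = 1 − 0.659 = 0.341
~(ψ -> φ) /\ ψ = min(0.341, 0.495) = 0.341
So the left factor is ~(ψ -> φ) /\ ψ = 0.341.
ψ /\ ψ = min(0.495, 0.495) = 0.495
φ /\ (ψ /\ ψ) = min(0.154, 0.495) = 0.154
So the right-hand bound is φ /\ (ψ /\ ψ) = 0.154.
The residuum of the Łukasiewicz t-norm gives the supremum: min(1, 1 − 0.341 + 0.154).
1 − 0.341 + 0.154 = 0.813, so t = min(1, 0.813) = 0.813.
Check: 0.341 & 0.813 = max(0, 0.154) = 0.154 ≤ 0.154.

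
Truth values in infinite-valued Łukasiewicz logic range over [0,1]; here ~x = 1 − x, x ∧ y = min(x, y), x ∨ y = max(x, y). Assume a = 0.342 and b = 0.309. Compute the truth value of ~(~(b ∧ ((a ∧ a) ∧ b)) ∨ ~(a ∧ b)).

a ∧ a = min(0.342, 0.342) = 0.342
(a ∧ a) ∧ b = min(0.342, 0.309) = 0.309
b ∧ ((a ∧ a) ∧ b) = min(0.309, 0.309) = 0.309
~(b ∧ ((a ∧ a) ∧ b)) = 1 − 0.309 = 0.691
a ∧ b = min(0.342, 0.309) = 0.309
~(a ∧ b) = 1 − 0.309 = 0.691
~(b ∧ ((a ∧ a) ∧ b)) ∨ ~(a ∧ b) = max(0.691, 0.691) = 0.691
~(~(b ∧ ((a ∧ a) ∧ b)) ∨ ~(a ∧ b)) = 1 − 0.691 = 0.309

0.309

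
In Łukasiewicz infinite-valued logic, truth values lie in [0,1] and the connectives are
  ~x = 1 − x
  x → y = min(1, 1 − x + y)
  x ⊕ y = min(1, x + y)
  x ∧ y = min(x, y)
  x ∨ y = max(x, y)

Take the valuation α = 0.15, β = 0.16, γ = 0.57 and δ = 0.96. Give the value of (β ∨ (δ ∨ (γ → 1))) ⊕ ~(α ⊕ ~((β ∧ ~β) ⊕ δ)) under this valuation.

γ → 1 = min(1, 1 − 0.57 + 1.00) = min(1, 1.43) = 1.00
δ ∨ (γ → 1) = max(0.96, 1.00) = 1.00
β ∨ (δ ∨ (γ → 1)) = max(0.16, 1.00) = 1.00
~β = 1 − 0.16 = 0.84
β ∧ ~β = min(0.16, 0.84) = 0.16
(β ∧ ~β) ⊕ δ = min(1, 0.16 + 0.96) = min(1, 1.12) = 1.00
~((β ∧ ~β) ⊕ δ) = 1 − 1.00 = 0.00
α ⊕ ~((β ∧ ~β) ⊕ δ) = min(1, 0.15 + 0.00) = min(1, 0.15) = 0.15
~(α ⊕ ~((β ∧ ~β) ⊕ δ)) = 1 − 0.15 = 0.85
(β ∨ (δ ∨ (γ → 1))) ⊕ ~(α ⊕ ~((β ∧ ~β) ⊕ δ)) = min(1, 1.00 + 0.85) = min(1, 1.85) = 1.00

1.00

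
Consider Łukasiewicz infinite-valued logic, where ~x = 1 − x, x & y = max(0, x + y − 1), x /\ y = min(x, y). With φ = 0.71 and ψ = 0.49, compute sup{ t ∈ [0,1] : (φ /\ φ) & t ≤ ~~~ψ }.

φ /\ φ = min(0.71, 0.71) = 0.71
So the left factor is φ /\ φ = 0.71.
~ψ = 1 − 0.49 = 0.51
~~ψ = 1 − 0.51 = 0.49
~~~ψ = 1 − 0.49 = 0.51
So the right-hand bound is ~~~ψ = 0.51.
The residuum of the Łukasiewicz t-norm gives the supremum: min(1, 1 − 0.71 + 0.51).
1 − 0.71 + 0.51 = 0.80, so t = min(1, 0.80) = 0.80.
Check: 0.71 & 0.80 = max(0, 0.51) = 0.51 ≤ 0.51.

0.80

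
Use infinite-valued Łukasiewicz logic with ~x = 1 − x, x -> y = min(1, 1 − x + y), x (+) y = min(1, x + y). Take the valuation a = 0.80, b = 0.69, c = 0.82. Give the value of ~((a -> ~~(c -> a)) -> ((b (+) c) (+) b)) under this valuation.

0.00

c -> a = min(1, 1 − 0.82 + 0.80) = min(1, 0.98) = 0.98
~(c -> a) = 1 − 0.98 = 0.02
~~(c -> a) = 1 − 0.02 = 0.98
a -> ~~(c -> a) = min(1, 1 − 0.80 + 0.98) = min(1, 1.18) = 1.00
b (+) c = min(1, 0.69 + 0.82) = min(1, 1.51) = 1.00
(b (+) c) (+) b = min(1, 1.00 + 0.69) = min(1, 1.69) = 1.00
(a -> ~~(c -> a)) -> ((b (+) c) (+) b) = min(1, 1 − 1.00 + 1.00) = min(1, 1.00) = 1.00
~((a -> ~~(c -> a)) -> ((b (+) c) (+) b)) = 1 − 1.00 = 0.00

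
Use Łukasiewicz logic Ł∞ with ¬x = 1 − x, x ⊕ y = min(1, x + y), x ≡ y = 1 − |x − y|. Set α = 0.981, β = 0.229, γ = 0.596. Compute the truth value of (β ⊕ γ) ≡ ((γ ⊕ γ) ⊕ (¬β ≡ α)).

β ⊕ γ = min(1, 0.229 + 0.596) = min(1, 0.825) = 0.825
γ ⊕ γ = min(1, 0.596 + 0.596) = min(1, 1.192) = 1.000
¬β = 1 − 0.229 = 0.771
¬β ≡ α = 1 − |0.771 − 0.981| = 1 − 0.210 = 0.790
(γ ⊕ γ) ⊕ (¬β ≡ α) = min(1, 1.000 + 0.790) = min(1, 1.790) = 1.000
(β ⊕ γ) ≡ ((γ ⊕ γ) ⊕ (¬β ≡ α)) = 1 − |0.825 − 1.000| = 1 − 0.175 = 0.825

0.825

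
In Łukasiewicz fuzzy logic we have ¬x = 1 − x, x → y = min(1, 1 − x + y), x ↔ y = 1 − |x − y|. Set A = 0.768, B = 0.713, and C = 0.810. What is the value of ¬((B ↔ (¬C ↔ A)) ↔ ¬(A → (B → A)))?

¬C = 1 − 0.810 = 0.190
¬C ↔ A = 1 − |0.190 − 0.768| = 1 − 0.578 = 0.422
B ↔ (¬C ↔ A) = 1 − |0.713 − 0.422| = 1 − 0.291 = 0.709
B → A = min(1, 1 − 0.713 + 0.768) = min(1, 1.055) = 1.000
A → (B → A) = min(1, 1 − 0.768 + 1.000) = min(1, 1.232) = 1.000
¬(A → (B → A)) = 1 − 1.000 = 0.000
(B ↔ (¬C ↔ A)) ↔ ¬(A → (B → A)) = 1 − |0.709 − 0.000| = 1 − 0.709 = 0.291
¬((B ↔ (¬C ↔ A)) ↔ ¬(A → (B → A))) = 1 − 0.291 = 0.709

0.709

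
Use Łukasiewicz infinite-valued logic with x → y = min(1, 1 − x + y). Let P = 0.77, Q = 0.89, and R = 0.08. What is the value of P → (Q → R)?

Q → R = min(1, 1 − 0.89 + 0.08) = min(1, 0.19) = 0.19
P → (Q → R) = min(1, 1 − 0.77 + 0.19) = min(1, 0.42) = 0.42

0.42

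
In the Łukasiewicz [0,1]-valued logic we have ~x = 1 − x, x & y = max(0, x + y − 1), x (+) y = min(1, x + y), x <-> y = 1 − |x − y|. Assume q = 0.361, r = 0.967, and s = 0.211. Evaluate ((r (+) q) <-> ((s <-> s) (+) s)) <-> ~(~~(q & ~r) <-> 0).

r (+) q = min(1, 0.967 + 0.361) = min(1, 1.328) = 1.000
s <-> s = 1 − |0.211 − 0.211| = 1 − 0.000 = 1.000
(s <-> s) (+) s = min(1, 1.000 + 0.211) = min(1, 1.211) = 1.000
(r (+) q) <-> ((s <-> s) (+) s) = 1 − |1.000 − 1.000| = 1 − 0.000 = 1.000
~r = 1 − 0.967 = 0.033
q & ~r = max(0, 0.361 + 0.033 − 1) = max(0, -0.606) = 0.000
~(q & ~r) = 1 − 0.000 = 1.000
~~(q & ~r) = 1 − 1.000 = 0.000
~~(q & ~r) <-> 0 = 1 − |0.000 − 0.000| = 1 − 0.000 = 1.000
~(~~(q & ~r) <-> 0) = 1 − 1.000 = 0.000
((r (+) q) <-> ((s <-> s) (+) s)) <-> ~(~~(q & ~r) <-> 0) = 1 − |1.000 − 0.000| = 1 − 1.000 = 0.000

0.000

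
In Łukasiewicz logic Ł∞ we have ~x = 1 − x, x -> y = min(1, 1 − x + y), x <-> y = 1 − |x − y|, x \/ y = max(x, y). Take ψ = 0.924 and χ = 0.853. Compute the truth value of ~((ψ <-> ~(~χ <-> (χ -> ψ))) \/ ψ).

0.071

~χ = 1 − 0.853 = 0.147
χ -> ψ = min(1, 1 − 0.853 + 0.924) = min(1, 1.071) = 1.000
~χ <-> (χ -> ψ) = 1 − |0.147 − 1.000| = 1 − 0.853 = 0.147
~(~χ <-> (χ -> ψ)) = 1 − 0.147 = 0.853
ψ <-> ~(~χ <-> (χ -> ψ)) = 1 − |0.924 − 0.853| = 1 − 0.071 = 0.929
(ψ <-> ~(~χ <-> (χ -> ψ))) \/ ψ = max(0.929, 0.924) = 0.929
~((ψ <-> ~(~χ <-> (χ -> ψ))) \/ ψ) = 1 − 0.929 = 0.071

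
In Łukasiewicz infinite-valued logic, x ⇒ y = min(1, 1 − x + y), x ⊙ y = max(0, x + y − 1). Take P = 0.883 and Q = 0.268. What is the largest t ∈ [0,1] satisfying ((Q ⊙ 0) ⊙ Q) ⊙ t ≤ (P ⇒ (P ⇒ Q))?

1.000

Q ⊙ 0 = max(0, 0.268 + 0.000 − 1) = max(0, -0.732) = 0.000
(Q ⊙ 0) ⊙ Q = max(0, 0.000 + 0.268 − 1) = max(0, -0.732) = 0.000
So the left factor is (Q ⊙ 0) ⊙ Q = 0.000.
P ⇒ Q = min(1, 1 − 0.883 + 0.268) = min(1, 0.385) = 0.385
P ⇒ (P ⇒ Q) = min(1, 1 − 0.883 + 0.385) = min(1, 0.502) = 0.502
So the right-hand bound is P ⇒ (P ⇒ Q) = 0.502.
The residuum of the Łukasiewicz t-norm gives the supremum: min(1, 1 − 0.000 + 0.502).
1 − 0.000 + 0.502 = 1.502, so t = min(1, 1.502) = 1.000.
Check: 0.000 ⊙ 1.000 = max(0, 0.000) = 0.000 ≤ 0.502.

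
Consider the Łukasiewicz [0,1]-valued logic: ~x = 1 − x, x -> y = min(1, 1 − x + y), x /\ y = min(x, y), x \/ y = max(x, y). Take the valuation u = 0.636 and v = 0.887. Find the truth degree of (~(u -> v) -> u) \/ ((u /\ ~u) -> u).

u -> v = min(1, 1 − 0.636 + 0.887) = min(1, 1.251) = 1.000
~(u -> v) = 1 − 1.000 = 0.000
~(u -> v) -> u = min(1, 1 − 0.000 + 0.636) = min(1, 1.636) = 1.000
~u = 1 − 0.636 = 0.364
u /\ ~u = min(0.636, 0.364) = 0.364
(u /\ ~u) -> u = min(1, 1 − 0.364 + 0.636) = min(1, 1.272) = 1.000
(~(u -> v) -> u) \/ ((u /\ ~u) -> u) = max(1.000, 1.000) = 1.000

1.000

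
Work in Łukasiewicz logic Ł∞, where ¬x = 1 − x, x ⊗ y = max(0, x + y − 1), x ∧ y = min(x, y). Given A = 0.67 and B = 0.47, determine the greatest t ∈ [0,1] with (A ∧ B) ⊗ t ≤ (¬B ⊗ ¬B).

0.59

A ∧ B = min(0.67, 0.47) = 0.47
So the left factor is A ∧ B = 0.47.
¬B = 1 − 0.47 = 0.53
¬B ⊗ ¬B = max(0, 0.53 + 0.53 − 1) = max(0, 0.06) = 0.06
So the right-hand bound is ¬B ⊗ ¬B = 0.06.
The residuum of the Łukasiewicz t-norm gives the supremum: min(1, 1 − 0.47 + 0.06).
1 − 0.47 + 0.06 = 0.59, so t = min(1, 0.59) = 0.59.
Check: 0.47 ⊗ 0.59 = max(0, 0.06) = 0.06 ≤ 0.06.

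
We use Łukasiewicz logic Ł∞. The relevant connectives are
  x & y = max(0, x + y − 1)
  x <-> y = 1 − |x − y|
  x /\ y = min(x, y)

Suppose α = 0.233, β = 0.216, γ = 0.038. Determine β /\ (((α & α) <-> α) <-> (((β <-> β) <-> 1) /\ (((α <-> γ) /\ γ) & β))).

0.216

α & α = max(0, 0.233 + 0.233 − 1) = max(0, -0.534) = 0.000
(α & α) <-> α = 1 − |0.000 − 0.233| = 1 − 0.233 = 0.767
β <-> β = 1 − |0.216 − 0.216| = 1 − 0.000 = 1.000
(β <-> β) <-> 1 = 1 − |1.000 − 1.000| = 1 − 0.000 = 1.000
α <-> γ = 1 − |0.233 − 0.038| = 1 − 0.195 = 0.805
(α <-> γ) /\ γ = min(0.805, 0.038) = 0.038
((α <-> γ) /\ γ) & β = max(0, 0.038 + 0.216 − 1) = max(0, -0.746) = 0.000
((β <-> β) <-> 1) /\ (((α <-> γ) /\ γ) & β) = min(1.000, 0.000) = 0.000
((α & α) <-> α) <-> (((β <-> β) <-> 1) /\ (((α <-> γ) /\ γ) & β)) = 1 − |0.767 − 0.000| = 1 − 0.767 = 0.233
β /\ (((α & α) <-> α) <-> (((β <-> β) <-> 1) /\ (((α <-> γ) /\ γ) & β))) = min(0.216, 0.233) = 0.216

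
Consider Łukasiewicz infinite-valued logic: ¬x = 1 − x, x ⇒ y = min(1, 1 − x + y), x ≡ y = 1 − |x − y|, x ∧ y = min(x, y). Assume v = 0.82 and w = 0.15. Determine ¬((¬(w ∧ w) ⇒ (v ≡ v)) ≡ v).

0.18

w ∧ w = min(0.15, 0.15) = 0.15
¬(w ∧ w) = 1 − 0.15 = 0.85
v ≡ v = 1 − |0.82 − 0.82| = 1 − 0.00 = 1.00
¬(w ∧ w) ⇒ (v ≡ v) = min(1, 1 − 0.85 + 1.00) = min(1, 1.15) = 1.00
(¬(w ∧ w) ⇒ (v ≡ v)) ≡ v = 1 − |1.00 − 0.82| = 1 − 0.18 = 0.82
¬((¬(w ∧ w) ⇒ (v ≡ v)) ≡ v) = 1 − 0.82 = 0.18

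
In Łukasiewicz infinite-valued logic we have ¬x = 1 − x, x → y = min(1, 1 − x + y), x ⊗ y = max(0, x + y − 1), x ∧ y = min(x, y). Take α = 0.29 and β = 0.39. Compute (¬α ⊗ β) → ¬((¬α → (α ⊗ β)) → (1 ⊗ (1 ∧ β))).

¬α = 1 − 0.29 = 0.71
¬α ⊗ β = max(0, 0.71 + 0.39 − 1) = max(0, 0.10) = 0.10
α ⊗ β = max(0, 0.29 + 0.39 − 1) = max(0, -0.32) = 0.00
¬α → (α ⊗ β) = min(1, 1 − 0.71 + 0.00) = min(1, 0.29) = 0.29
1 ∧ β = min(1.00, 0.39) = 0.39
1 ⊗ (1 ∧ β) = max(0, 1.00 + 0.39 − 1) = max(0, 0.39) = 0.39
(¬α → (α ⊗ β)) → (1 ⊗ (1 ∧ β)) = min(1, 1 − 0.29 + 0.39) = min(1, 1.10) = 1.00
¬((¬α → (α ⊗ β)) → (1 ⊗ (1 ∧ β))) = 1 − 1.00 = 0.00
(¬α ⊗ β) → ¬((¬α → (α ⊗ β)) → (1 ⊗ (1 ∧ β))) = min(1, 1 − 0.10 + 0.00) = min(1, 0.90) = 0.90

0.90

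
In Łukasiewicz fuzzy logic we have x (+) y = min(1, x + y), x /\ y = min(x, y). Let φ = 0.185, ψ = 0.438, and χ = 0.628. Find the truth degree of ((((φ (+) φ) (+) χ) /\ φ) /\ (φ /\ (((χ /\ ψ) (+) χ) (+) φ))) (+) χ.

0.813

φ (+) φ = min(1, 0.185 + 0.185) = min(1, 0.370) = 0.370
(φ (+) φ) (+) χ = min(1, 0.370 + 0.628) = min(1, 0.998) = 0.998
((φ (+) φ) (+) χ) /\ φ = min(0.998, 0.185) = 0.185
χ /\ ψ = min(0.628, 0.438) = 0.438
(χ /\ ψ) (+) χ = min(1, 0.438 + 0.628) = min(1, 1.066) = 1.000
((χ /\ ψ) (+) χ) (+) φ = min(1, 1.000 + 0.185) = min(1, 1.185) = 1.000
φ /\ (((χ /\ ψ) (+) χ) (+) φ) = min(0.185, 1.000) = 0.185
(((φ (+) φ) (+) χ) /\ φ) /\ (φ /\ (((χ /\ ψ) (+) χ) (+) φ)) = min(0.185, 0.185) = 0.185
((((φ (+) φ) (+) χ) /\ φ) /\ (φ /\ (((χ /\ ψ) (+) χ) (+) φ))) (+) χ = min(1, 0.185 + 0.628) = min(1, 0.813) = 0.813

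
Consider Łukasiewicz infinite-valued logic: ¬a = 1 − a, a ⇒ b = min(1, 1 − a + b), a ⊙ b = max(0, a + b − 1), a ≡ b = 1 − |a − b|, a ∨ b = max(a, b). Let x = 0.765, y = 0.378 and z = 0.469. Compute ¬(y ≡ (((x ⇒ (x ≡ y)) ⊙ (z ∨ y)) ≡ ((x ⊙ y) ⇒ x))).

x ≡ y = 1 − |0.765 − 0.378| = 1 − 0.387 = 0.613
x ⇒ (x ≡ y) = min(1, 1 − 0.765 + 0.613) = min(1, 0.848) = 0.848
z ∨ y = max(0.469, 0.378) = 0.469
(x ⇒ (x ≡ y)) ⊙ (z ∨ y) = max(0, 0.848 + 0.469 − 1) = max(0, 0.317) = 0.317
x ⊙ y = max(0, 0.765 + 0.378 − 1) = max(0, 0.143) = 0.143
(x ⊙ y) ⇒ x = min(1, 1 − 0.143 + 0.765) = min(1, 1.622) = 1.000
((x ⇒ (x ≡ y)) ⊙ (z ∨ y)) ≡ ((x ⊙ y) ⇒ x) = 1 − |0.317 − 1.000| = 1 − 0.683 = 0.317
y ≡ (((x ⇒ (x ≡ y)) ⊙ (z ∨ y)) ≡ ((x ⊙ y) ⇒ x)) = 1 − |0.378 − 0.317| = 1 − 0.061 = 0.939
¬(y ≡ (((x ⇒ (x ≡ y)) ⊙ (z ∨ y)) ≡ ((x ⊙ y) ⇒ x))) = 1 − 0.939 = 0.061

0.061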